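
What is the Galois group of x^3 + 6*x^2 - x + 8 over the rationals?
Gal(K/Q) = S_3 (symmetric group of order 6)

Compute the discriminant of x^3 + (6)*x^2 + (-1)*x + (8): Δ = -9464. Since Δ is not a rational square, the Galois group is not contained in A_3; it must be the full S_3 (irreducibility of the cubic rules out anything smaller).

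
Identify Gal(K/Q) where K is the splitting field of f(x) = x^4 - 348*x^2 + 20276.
Gal(K/Q) = V_4 (Klein four-group, Z/2Z × Z/2Z)

f factors as (x^2 - 74)(x^2 - 274), so the splitting field is K = Q(sqrt(74), sqrt(274)). The elements 74, 274, 20276 are all non-squares in Q, so sqrt(74) and sqrt(274) generate independent quadratic extensions. Thus [K:Q] = 4 and Gal(K/Q) is generated by the two order-2 automorphisms sqrt(74) ↦ -sqrt(74) and sqrt(274) ↦ -sqrt(274), giving V_4.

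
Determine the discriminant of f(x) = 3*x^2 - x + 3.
Δ = -35

For a quadratic a x^2 + b x + c the discriminant is Δ = b^2 - 4ac = (-1)^2 - 4*(3)*(3) = 1 - (36) = -35.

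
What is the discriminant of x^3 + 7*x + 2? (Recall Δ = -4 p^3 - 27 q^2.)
Δ = -1480

For a depressed cubic x^3 + p x + q the discriminant is Δ = -4 p^3 - 27 q^2 = -4*(7)^3 - 27*(2)^2 = -1372 - 108 = -1480.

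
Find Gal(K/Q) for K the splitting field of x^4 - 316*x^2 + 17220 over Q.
Gal(K/Q) = V_4 (Klein four-group, Z/2Z × Z/2Z)

f factors as (x^2 - 246)(x^2 - 70), so the splitting field is K = Q(sqrt(246), sqrt(70)). The elements 246, 70, 17220 are all non-squares in Q, so sqrt(246) and sqrt(70) generate independent quadratic extensions. Thus [K:Q] = 4 and Gal(K/Q) is generated by the two order-2 automorphisms sqrt(246) ↦ -sqrt(246) and sqrt(70) ↦ -sqrt(70), giving V_4.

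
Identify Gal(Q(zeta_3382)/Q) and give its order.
|Gal(Q(zeta_3382)/Q)| = phi(3382) = 1584; group ≅ (Z/3382Z)^* ≅ Z/18Z × Z/88Z

The n-th cyclotomic polynomial Φ_3382(x) is the minimal polynomial of zeta_3382 over Q and has degree phi(3382) = 1584. So Q(zeta_3382) is a degree-1584 Galois extension with Galois group (Z/3382Z)^*. By CRT, (Z/3382Z)^* ≅ (Z/2Z)^* × (Z/19Z)^* × (Z/89Z)^*. Each prime-power unit group is (Z/2Z)^* ≅ trivial group (order 1); (Z/19Z)^* ≅ Z/18Z; (Z/89Z)^* ≅ Z/88Z. Hence Gal(Q(zeta_3382)/Q) ≅ Z/18Z × Z/88Z.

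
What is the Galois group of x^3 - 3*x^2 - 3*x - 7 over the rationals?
Gal(K/Q) = S_3 (symmetric group of order 6)

Compute the discriminant of x^3 + (-3)*x^2 + (-3)*x + (-7): Δ = -3024. Since Δ is not a rational square, the Galois group is not contained in A_3; it must be the full S_3 (irreducibility of the cubic rules out anything smaller).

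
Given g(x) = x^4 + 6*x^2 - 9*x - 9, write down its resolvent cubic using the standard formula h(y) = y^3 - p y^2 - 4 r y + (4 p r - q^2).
h(y) = y^3 - 6*y^2 + 36*y - 297

Identify coefficients: p = 6, q = -9, r = -9.
Plug into h(y) = y^3 - p y^2 - 4 r y + (4 p r - q^2):
  h(y) = y^3 - (6) y^2 - 4*(-9) y + (4*(6)*(-9) - (-9)^2)
       = y^3 + (-6) y^2 + (36) y + (-297).
Simplifying: h(y) = y^3 - 6*y^2 + 36*y - 297.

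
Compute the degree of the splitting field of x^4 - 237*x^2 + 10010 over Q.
[K:Q] = 4

f factors as (x^2 - 182)(x^2 - 55); the splitting field is K = Q(sqrt(182), sqrt(55)). Since 182, 55, and 10010 are all non-squares in Q, the three subfields Q(sqrt(182)), Q(sqrt(55)), Q(sqrt(10010)) are distinct degree-2 extensions, so [K:Q] = 4 (Klein four Galois group).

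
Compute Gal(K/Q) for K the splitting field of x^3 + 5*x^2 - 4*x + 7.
Gal(K/Q) = S_3 (symmetric group of order 6)

Compute the discriminant of x^3 + (5)*x^2 + (-4)*x + (7): Δ = -6687. Since Δ is not a rational square, the Galois group is not contained in A_3; it must be the full S_3 (irreducibility of the cubic rules out anything smaller).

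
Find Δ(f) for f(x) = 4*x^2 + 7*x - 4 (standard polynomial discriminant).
Δ = 113

For a quadratic a x^2 + b x + c the discriminant is Δ = b^2 - 4ac = (7)^2 - 4*(4)*(-4) = 49 - (-64) = 113.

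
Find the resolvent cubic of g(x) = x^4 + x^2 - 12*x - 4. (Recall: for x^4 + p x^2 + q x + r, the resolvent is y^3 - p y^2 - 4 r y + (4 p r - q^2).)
h(y) = y^3 - y^2 + 16*y - 160

Identify coefficients: p = 1, q = -12, r = -4.
Plug into h(y) = y^3 - p y^2 - 4 r y + (4 p r - q^2):
  h(y) = y^3 - (1) y^2 - 4*(-4) y + (4*(1)*(-4) - (-12)^2)
       = y^3 + (-1) y^2 + (16) y + (-160).
Simplifying: h(y) = y^3 - y^2 + 16*y - 160.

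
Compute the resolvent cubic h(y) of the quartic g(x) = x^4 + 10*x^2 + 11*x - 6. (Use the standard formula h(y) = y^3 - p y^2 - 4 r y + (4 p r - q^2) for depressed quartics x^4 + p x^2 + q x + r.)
h(y) = y^3 - 10*y^2 + 24*y - 361

Identify coefficients: p = 10, q = 11, r = -6.
Plug into h(y) = y^3 - p y^2 - 4 r y + (4 p r - q^2):
  h(y) = y^3 - (10) y^2 - 4*(-6) y + (4*(10)*(-6) - (11)^2)
       = y^3 + (-10) y^2 + (24) y + (-361).
Simplifying: h(y) = y^3 - 10*y^2 + 24*y - 361.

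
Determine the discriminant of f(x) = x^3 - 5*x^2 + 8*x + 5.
Δ = -2223

For x^3 + a x^2 + b x + c the discriminant is Δ = 18 a b c - 4 a^3 c + a^2 b^2 - 4 b^3 - 27 c^2.
Plug a = -5, b = 8, c = 5:
  18*(-5)*(8)*(5) - 4*(-5)^3*(5) + (-5)^2*(8)^2 - 4*(8)^3 - 27*(5)^2
  = -3600 + (2500) + 1600 + (-2048) + (-675)
  = -2223.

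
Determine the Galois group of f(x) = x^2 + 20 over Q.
Gal(K/Q) = Z/2Z (cyclic of order 2)

x^2 + 20 is irreducible over Q since -20 is not a rational square. The splitting field Q(sqrt(-20)) has degree 2 over Q, and its unique nontrivial automorphism is sqrt(-20) ↦ -sqrt(-20). Hence Gal(Q(sqrt(-20))/Q) = Z/2Z.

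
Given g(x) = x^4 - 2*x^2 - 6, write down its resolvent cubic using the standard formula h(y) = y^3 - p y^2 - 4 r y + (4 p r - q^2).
h(y) = y^3 + 2*y^2 + 24*y + 48

Identify coefficients: p = -2, q = 0, r = -6.
Plug into h(y) = y^3 - p y^2 - 4 r y + (4 p r - q^2):
  h(y) = y^3 - (-2) y^2 - 4*(-6) y + (4*(-2)*(-6) - (0)^2)
       = y^3 + (2) y^2 + (24) y + (48).
Simplifying: h(y) = y^3 + 2*y^2 + 24*y + 48.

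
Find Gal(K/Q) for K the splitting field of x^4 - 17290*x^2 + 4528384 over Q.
Gal(K/Q) = Z/2Z (cyclic of order 2)

f factors as (x^2 - 17024)(x^2 - 266), so the splitting field is K = Q(sqrt(17024), sqrt(266)). The squarefree part of 17024 is 266 and the squarefree part of 266 is also 266, so sqrt(17024) and sqrt(266) are both rational multiples of sqrt(266). Hence Q(sqrt(17024)) = Q(sqrt(266)) = Q(sqrt(266)), and the splitting field collapses to a single degree-2 extension with Galois group Z/2Z.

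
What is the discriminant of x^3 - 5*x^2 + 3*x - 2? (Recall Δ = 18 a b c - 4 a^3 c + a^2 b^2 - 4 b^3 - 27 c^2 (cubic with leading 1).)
Δ = -451

For x^3 + a x^2 + b x + c the discriminant is Δ = 18 a b c - 4 a^3 c + a^2 b^2 - 4 b^3 - 27 c^2.
Plug a = -5, b = 3, c = -2:
  18*(-5)*(3)*(-2) - 4*(-5)^3*(-2) + (-5)^2*(3)^2 - 4*(3)^3 - 27*(-2)^2
  = 540 + (-1000) + 225 + (-108) + (-108)
  = -451.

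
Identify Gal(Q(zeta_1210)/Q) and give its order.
|Gal(Q(zeta_1210)/Q)| = phi(1210) = 440; group ≅ (Z/1210Z)^* ≅ Z/4Z × Z/110Z

The n-th cyclotomic polynomial Φ_1210(x) is the minimal polynomial of zeta_1210 over Q and has degree phi(1210) = 440. So Q(zeta_1210) is a degree-440 Galois extension with Galois group (Z/1210Z)^*. By CRT, (Z/1210Z)^* ≅ (Z/2Z)^* × (Z/5Z)^* × (Z/121Z)^*. Each prime-power unit group is (Z/2Z)^* ≅ trivial group (order 1); (Z/5Z)^* ≅ Z/4Z; (Z/121Z)^* ≅ Z/110Z. Hence Gal(Q(zeta_1210)/Q) ≅ Z/4Z × Z/110Z.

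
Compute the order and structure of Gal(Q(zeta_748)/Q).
|Gal(Q(zeta_748)/Q)| = phi(748) = 320; group ≅ (Z/748Z)^* ≅ Z/2Z × Z/10Z × Z/16Z

The n-th cyclotomic polynomial Φ_748(x) is the minimal polynomial of zeta_748 over Q and has degree phi(748) = 320. So Q(zeta_748) is a degree-320 Galois extension with Galois group (Z/748Z)^*. By CRT, (Z/748Z)^* ≅ (Z/4Z)^* × (Z/11Z)^* × (Z/17Z)^*. Each prime-power unit group is (Z/4Z)^* ≅ Z/2Z; (Z/11Z)^* ≅ Z/10Z; (Z/17Z)^* ≅ Z/16Z. Hence Gal(Q(zeta_748)/Q) ≅ Z/2Z × Z/10Z × Z/16Z.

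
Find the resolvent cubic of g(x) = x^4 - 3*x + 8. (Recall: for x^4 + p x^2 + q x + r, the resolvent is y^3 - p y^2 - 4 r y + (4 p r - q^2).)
h(y) = y^3 - 32*y - 9

Identify coefficients: p = 0, q = -3, r = 8.
Plug into h(y) = y^3 - p y^2 - 4 r y + (4 p r - q^2):
  h(y) = y^3 - (0) y^2 - 4*(8) y + (4*(0)*(8) - (-3)^2)
       = y^3 + (0) y^2 + (-32) y + (-9).
Simplifying: h(y) = y^3 - 32*y - 9.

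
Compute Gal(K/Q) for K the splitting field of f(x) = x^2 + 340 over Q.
Gal(K/Q) = Z/2Z (cyclic of order 2)

x^2 + 340 is irreducible over Q since -340 is not a rational square. The splitting field Q(sqrt(-340)) has degree 2 over Q, and its unique nontrivial automorphism is sqrt(-340) ↦ -sqrt(-340). Hence Gal(Q(sqrt(-340))/Q) = Z/2Z.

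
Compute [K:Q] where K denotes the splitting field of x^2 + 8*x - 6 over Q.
[K:Q] = 2

The discriminant of x^2 + (8)*x + (-6) is b^2 - 4c = 64 - (-24) = 88. Since 88 is not a perfect square in Q, the polynomial is irreducible over Q. Its two roots generate a degree-2 extension, so [K:Q] = 2.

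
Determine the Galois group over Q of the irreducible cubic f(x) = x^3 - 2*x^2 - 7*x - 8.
Gal(K/Q) = S_3 (symmetric group of order 6)

Compute the discriminant of x^3 + (-2)*x^2 + (-7)*x + (-8): Δ = -2432. Since Δ is not a rational square, the Galois group is not contained in A_3; it must be the full S_3 (irreducibility of the cubic rules out anything smaller).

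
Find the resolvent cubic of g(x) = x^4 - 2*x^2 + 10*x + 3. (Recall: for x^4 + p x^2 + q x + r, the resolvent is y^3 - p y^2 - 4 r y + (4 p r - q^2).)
h(y) = y^3 + 2*y^2 - 12*y - 124

Identify coefficients: p = -2, q = 10, r = 3.
Plug into h(y) = y^3 - p y^2 - 4 r y + (4 p r - q^2):
  h(y) = y^3 - (-2) y^2 - 4*(3) y + (4*(-2)*(3) - (10)^2)
       = y^3 + (2) y^2 + (-12) y + (-124).
Simplifying: h(y) = y^3 + 2*y^2 - 12*y - 124.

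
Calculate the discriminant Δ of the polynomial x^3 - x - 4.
Δ = -428

For a depressed cubic x^3 + p x + q the discriminant is Δ = -4 p^3 - 27 q^2 = -4*(-1)^3 - 27*(-4)^2 = 4 - 432 = -428.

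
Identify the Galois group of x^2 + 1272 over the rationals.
Gal(K/Q) = Z/2Z (cyclic of order 2)

x^2 + 1272 is irreducible over Q since -1272 is not a rational square. The splitting field Q(sqrt(-1272)) has degree 2 over Q, and its unique nontrivial automorphism is sqrt(-1272) ↦ -sqrt(-1272). Hence Gal(Q(sqrt(-1272))/Q) = Z/2Z.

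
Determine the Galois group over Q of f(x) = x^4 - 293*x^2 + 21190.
Gal(K/Q) = V_4 (Klein four-group, Z/2Z × Z/2Z)

f factors as (x^2 - 130)(x^2 - 163), so the splitting field is K = Q(sqrt(130), sqrt(163)). The elements 130, 163, 21190 are all non-squares in Q, so sqrt(130) and sqrt(163) generate independent quadratic extensions. Thus [K:Q] = 4 and Gal(K/Q) is generated by the two order-2 automorphisms sqrt(130) ↦ -sqrt(130) and sqrt(163) ↦ -sqrt(163), giving V_4.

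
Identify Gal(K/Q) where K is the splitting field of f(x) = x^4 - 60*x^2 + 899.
Gal(K/Q) = V_4 (Klein four-group, Z/2Z × Z/2Z)

f factors as (x^2 - 29)(x^2 - 31), so the splitting field is K = Q(sqrt(29), sqrt(31)). The elements 29, 31, 899 are all non-squares in Q, so sqrt(29) and sqrt(31) generate independent quadratic extensions. Thus [K:Q] = 4 and Gal(K/Q) is generated by the two order-2 automorphisms sqrt(29) ↦ -sqrt(29) and sqrt(31) ↦ -sqrt(31), giving V_4.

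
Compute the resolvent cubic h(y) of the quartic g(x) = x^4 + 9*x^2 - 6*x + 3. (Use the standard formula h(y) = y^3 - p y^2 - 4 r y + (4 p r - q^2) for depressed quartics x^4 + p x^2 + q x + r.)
h(y) = y^3 - 9*y^2 - 12*y + 72

Identify coefficients: p = 9, q = -6, r = 3.
Plug into h(y) = y^3 - p y^2 - 4 r y + (4 p r - q^2):
  h(y) = y^3 - (9) y^2 - 4*(3) y + (4*(9)*(3) - (-6)^2)
       = y^3 + (-9) y^2 + (-12) y + (72).
Simplifying: h(y) = y^3 - 9*y^2 - 12*y + 72.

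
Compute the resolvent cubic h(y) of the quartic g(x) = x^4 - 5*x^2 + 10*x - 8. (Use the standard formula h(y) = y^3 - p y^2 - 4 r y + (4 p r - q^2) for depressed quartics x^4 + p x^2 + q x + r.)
h(y) = y^3 + 5*y^2 + 32*y + 60

Identify coefficients: p = -5, q = 10, r = -8.
Plug into h(y) = y^3 - p y^2 - 4 r y + (4 p r - q^2):
  h(y) = y^3 - (-5) y^2 - 4*(-8) y + (4*(-5)*(-8) - (10)^2)
       = y^3 + (5) y^2 + (32) y + (60).
Simplifying: h(y) = y^3 + 5*y^2 + 32*y + 60.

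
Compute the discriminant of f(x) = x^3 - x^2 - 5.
Δ = -695

For x^3 + a x^2 + b x + c the discriminant is Δ = 18 a b c - 4 a^3 c + a^2 b^2 - 4 b^3 - 27 c^2.
Plug a = -1, b = 0, c = -5:
  18*(-1)*(0)*(-5) - 4*(-1)^3*(-5) + (-1)^2*(0)^2 - 4*(0)^3 - 27*(-5)^2
  = 0 + (-20) + 0 + (0) + (-675)
  = -695.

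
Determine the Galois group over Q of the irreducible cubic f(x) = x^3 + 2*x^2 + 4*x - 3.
Gal(K/Q) = S_3 (symmetric group of order 6)

Compute the discriminant of x^3 + (2)*x^2 + (4)*x + (-3): Δ = -771. Since Δ is not a rational square, the Galois group is not contained in A_3; it must be the full S_3 (irreducibility of the cubic rules out anything smaller).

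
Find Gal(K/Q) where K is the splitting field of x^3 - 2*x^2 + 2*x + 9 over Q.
Gal(K/Q) = S_3 (symmetric group of order 6)

Compute the discriminant of x^3 + (-2)*x^2 + (2)*x + (9): Δ = -2563. Since Δ is not a rational square, the Galois group is not contained in A_3; it must be the full S_3 (irreducibility of the cubic rules out anything smaller).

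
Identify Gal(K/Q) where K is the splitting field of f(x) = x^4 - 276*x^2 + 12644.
Gal(K/Q) = V_4 (Klein four-group, Z/2Z × Z/2Z)

f factors as (x^2 - 58)(x^2 - 218), so the splitting field is K = Q(sqrt(58), sqrt(218)). The elements 58, 218, 12644 are all non-squares in Q, so sqrt(58) and sqrt(218) generate independent quadratic extensions. Thus [K:Q] = 4 and Gal(K/Q) is generated by the two order-2 automorphisms sqrt(58) ↦ -sqrt(58) and sqrt(218) ↦ -sqrt(218), giving V_4.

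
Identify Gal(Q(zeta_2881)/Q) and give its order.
|Gal(Q(zeta_2881)/Q)| = phi(2881) = 2772; group ≅ (Z/2881Z)^* ≅ Z/42Z × Z/66Z

The n-th cyclotomic polynomial Φ_2881(x) is the minimal polynomial of zeta_2881 over Q and has degree phi(2881) = 2772. So Q(zeta_2881) is a degree-2772 Galois extension with Galois group (Z/2881Z)^*. By CRT, (Z/2881Z)^* ≅ (Z/43Z)^* × (Z/67Z)^*. Each prime-power unit group is (Z/43Z)^* ≅ Z/42Z; (Z/67Z)^* ≅ Z/66Z. Hence Gal(Q(zeta_2881)/Q) ≅ Z/42Z × Z/66Z.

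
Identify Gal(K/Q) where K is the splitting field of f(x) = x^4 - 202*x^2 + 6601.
Gal(K/Q) = V_4 (Klein four-group, Z/2Z × Z/2Z)

f factors as (x^2 - 41)(x^2 - 161), so the splitting field is K = Q(sqrt(41), sqrt(161)). The elements 41, 161, 6601 are all non-squares in Q, so sqrt(41) and sqrt(161) generate independent quadratic extensions. Thus [K:Q] = 4 and Gal(K/Q) is generated by the two order-2 automorphisms sqrt(41) ↦ -sqrt(41) and sqrt(161) ↦ -sqrt(161), giving V_4.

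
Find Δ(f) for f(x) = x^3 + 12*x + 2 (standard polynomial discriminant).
Δ = -7020

For a depressed cubic x^3 + p x + q the discriminant is Δ = -4 p^3 - 27 q^2 = -4*(12)^3 - 27*(2)^2 = -6912 - 108 = -7020.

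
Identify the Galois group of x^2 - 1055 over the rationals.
Gal(K/Q) = Z/2Z (cyclic of order 2)

x^2 - 1055 is irreducible over Q since 1055 is not a rational square. The splitting field Q(sqrt(1055)) has degree 2 over Q, and its unique nontrivial automorphism is sqrt(1055) ↦ -sqrt(1055). Hence Gal(Q(sqrt(1055))/Q) = Z/2Z.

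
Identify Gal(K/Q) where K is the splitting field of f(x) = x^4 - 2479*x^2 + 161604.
Gal(K/Q) = Z/2Z (cyclic of order 2)

f factors as (x^2 - 2412)(x^2 - 67), so the splitting field is K = Q(sqrt(2412), sqrt(67)). The squarefree part of 2412 is 67 and the squarefree part of 67 is also 67, so sqrt(2412) and sqrt(67) are both rational multiples of sqrt(67). Hence Q(sqrt(2412)) = Q(sqrt(67)) = Q(sqrt(67)), and the splitting field collapses to a single degree-2 extension with Galois group Z/2Z.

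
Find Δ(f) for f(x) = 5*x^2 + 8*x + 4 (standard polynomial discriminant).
Δ = -16

For a quadratic a x^2 + b x + c the discriminant is Δ = b^2 - 4ac = (8)^2 - 4*(5)*(4) = 64 - (80) = -16.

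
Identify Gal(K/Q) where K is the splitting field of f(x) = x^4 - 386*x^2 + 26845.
Gal(K/Q) = V_4 (Klein four-group, Z/2Z × Z/2Z)

f factors as (x^2 - 295)(x^2 - 91), so the splitting field is K = Q(sqrt(295), sqrt(91)). The elements 295, 91, 26845 are all non-squares in Q, so sqrt(295) and sqrt(91) generate independent quadratic extensions. Thus [K:Q] = 4 and Gal(K/Q) is generated by the two order-2 automorphisms sqrt(295) ↦ -sqrt(295) and sqrt(91) ↦ -sqrt(91), giving V_4.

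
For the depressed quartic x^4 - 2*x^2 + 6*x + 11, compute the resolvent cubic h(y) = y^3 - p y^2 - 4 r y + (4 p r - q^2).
h(y) = y^3 + 2*y^2 - 44*y - 124

Identify coefficients: p = -2, q = 6, r = 11.
Plug into h(y) = y^3 - p y^2 - 4 r y + (4 p r - q^2):
  h(y) = y^3 - (-2) y^2 - 4*(11) y + (4*(-2)*(11) - (6)^2)
       = y^3 + (2) y^2 + (-44) y + (-124).
Simplifying: h(y) = y^3 + 2*y^2 - 44*y - 124.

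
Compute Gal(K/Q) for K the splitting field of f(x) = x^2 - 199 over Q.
Gal(K/Q) = Z/2Z (cyclic of order 2)

x^2 - 199 is irreducible over Q since 199 is not a rational square. The splitting field Q(sqrt(199)) has degree 2 over Q, and its unique nontrivial automorphism is sqrt(199) ↦ -sqrt(199). Hence Gal(Q(sqrt(199))/Q) = Z/2Z.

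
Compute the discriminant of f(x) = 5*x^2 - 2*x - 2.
Δ = 44

For a quadratic a x^2 + b x + c the discriminant is Δ = b^2 - 4ac = (-2)^2 - 4*(5)*(-2) = 4 - (-40) = 44.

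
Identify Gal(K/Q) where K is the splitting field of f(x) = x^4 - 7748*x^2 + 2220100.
Gal(K/Q) = Z/2Z (cyclic of order 2)

f factors as (x^2 - 298)(x^2 - 7450), so the splitting field is K = Q(sqrt(298), sqrt(7450)). The squarefree part of 298 is 298 and the squarefree part of 7450 is also 298, so sqrt(298) and sqrt(7450) are both rational multiples of sqrt(298). Hence Q(sqrt(298)) = Q(sqrt(7450)) = Q(sqrt(298)), and the splitting field collapses to a single degree-2 extension with Galois group Z/2Z.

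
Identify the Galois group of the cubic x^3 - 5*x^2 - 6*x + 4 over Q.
Gal(K/Q) = S_3 (symmetric group of order 6)

Compute the discriminant of x^3 + (-5)*x^2 + (-6)*x + (4): Δ = 5492. Since Δ is not a rational square, the Galois group is not contained in A_3; it must be the full S_3 (irreducibility of the cubic rules out anything smaller).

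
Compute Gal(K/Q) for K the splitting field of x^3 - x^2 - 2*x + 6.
Gal(K/Q) = S_3 (symmetric group of order 6)

Compute the discriminant of x^3 + (-1)*x^2 + (-2)*x + (6): Δ = -696. Since Δ is not a rational square, the Galois group is not contained in A_3; it must be the full S_3 (irreducibility of the cubic rules out anything smaller).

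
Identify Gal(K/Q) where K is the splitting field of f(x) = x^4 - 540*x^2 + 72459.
Gal(K/Q) = V_4 (Klein four-group, Z/2Z × Z/2Z)

f factors as (x^2 - 249)(x^2 - 291), so the splitting field is K = Q(sqrt(249), sqrt(291)). The elements 249, 291, 72459 are all non-squares in Q, so sqrt(249) and sqrt(291) generate independent quadratic extensions. Thus [K:Q] = 4 and Gal(K/Q) is generated by the two order-2 automorphisms sqrt(249) ↦ -sqrt(249) and sqrt(291) ↦ -sqrt(291), giving V_4.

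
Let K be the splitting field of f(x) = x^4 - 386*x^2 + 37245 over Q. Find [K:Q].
[K:Q] = 4

f factors as (x^2 - 191)(x^2 - 195); the splitting field is K = Q(sqrt(191), sqrt(195)). Since 191, 195, and 37245 are all non-squares in Q, the three subfields Q(sqrt(191)), Q(sqrt(195)), Q(sqrt(37245)) are distinct degree-2 extensions, so [K:Q] = 4 (Klein four Galois group).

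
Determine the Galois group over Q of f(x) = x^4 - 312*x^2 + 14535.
Gal(K/Q) = V_4 (Klein four-group, Z/2Z × Z/2Z)

f factors as (x^2 - 255)(x^2 - 57), so the splitting field is K = Q(sqrt(255), sqrt(57)). The elements 255, 57, 14535 are all non-squares in Q, so sqrt(255) and sqrt(57) generate independent quadratic extensions. Thus [K:Q] = 4 and Gal(K/Q) is generated by the two order-2 automorphisms sqrt(255) ↦ -sqrt(255) and sqrt(57) ↦ -sqrt(57), giving V_4.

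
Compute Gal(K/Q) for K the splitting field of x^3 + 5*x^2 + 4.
Gal(K/Q) = S_3 (symmetric group of order 6)

Compute the discriminant of x^3 + (5)*x^2 + (0)*x + (4): Δ = -2432. Since Δ is not a rational square, the Galois group is not contained in A_3; it must be the full S_3 (irreducibility of the cubic rules out anything smaller).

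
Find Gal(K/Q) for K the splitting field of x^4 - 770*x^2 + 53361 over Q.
Gal(K/Q) = Z/2Z (cyclic of order 2)

f factors as (x^2 - 77)(x^2 - 693), so the splitting field is K = Q(sqrt(77), sqrt(693)). The squarefree part of 77 is 77 and the squarefree part of 693 is also 77, so sqrt(77) and sqrt(693) are both rational multiples of sqrt(77). Hence Q(sqrt(77)) = Q(sqrt(693)) = Q(sqrt(77)), and the splitting field collapses to a single degree-2 extension with Galois group Z/2Z.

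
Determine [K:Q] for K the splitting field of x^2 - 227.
[K:Q] = 2

The polynomial x^2 - 227 is irreducible over Q since 227 is not a perfect square. Its splitting field is Q(sqrt(227)), which has degree 2 over Q.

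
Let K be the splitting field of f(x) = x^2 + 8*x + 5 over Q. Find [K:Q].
[K:Q] = 2

The discriminant of x^2 + (8)*x + (5) is b^2 - 4c = 64 - (20) = 44. Since 44 is not a perfect square in Q, the polynomial is irreducible over Q. Its two roots generate a degree-2 extension, so [K:Q] = 2.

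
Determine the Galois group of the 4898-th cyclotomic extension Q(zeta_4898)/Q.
|Gal(Q(zeta_4898)/Q)| = phi(4898) = 2340; group ≅ (Z/4898Z)^* ≅ Z/30Z × Z/78Z

The n-th cyclotomic polynomial Φ_4898(x) is the minimal polynomial of zeta_4898 over Q and has degree phi(4898) = 2340. So Q(zeta_4898) is a degree-2340 Galois extension with Galois group (Z/4898Z)^*. By CRT, (Z/4898Z)^* ≅ (Z/2Z)^* × (Z/31Z)^* × (Z/79Z)^*. Each prime-power unit group is (Z/2Z)^* ≅ trivial group (order 1); (Z/31Z)^* ≅ Z/30Z; (Z/79Z)^* ≅ Z/78Z. Hence Gal(Q(zeta_4898)/Q) ≅ Z/30Z × Z/78Z.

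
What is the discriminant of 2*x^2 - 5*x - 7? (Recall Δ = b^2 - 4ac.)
Δ = 81

For a quadratic a x^2 + b x + c the discriminant is Δ = b^2 - 4ac = (-5)^2 - 4*(2)*(-7) = 25 - (-56) = 81.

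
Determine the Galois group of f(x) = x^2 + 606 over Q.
Gal(K/Q) = Z/2Z (cyclic of order 2)

x^2 + 606 is irreducible over Q since -606 is not a rational square. The splitting field Q(sqrt(-606)) has degree 2 over Q, and its unique nontrivial automorphism is sqrt(-606) ↦ -sqrt(-606). Hence Gal(Q(sqrt(-606))/Q) = Z/2Z.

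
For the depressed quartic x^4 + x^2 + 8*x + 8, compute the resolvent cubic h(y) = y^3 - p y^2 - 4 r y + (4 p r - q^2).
h(y) = y^3 - y^2 - 32*y - 32

Identify coefficients: p = 1, q = 8, r = 8.
Plug into h(y) = y^3 - p y^2 - 4 r y + (4 p r - q^2):
  h(y) = y^3 - (1) y^2 - 4*(8) y + (4*(1)*(8) - (8)^2)
       = y^3 + (-1) y^2 + (-32) y + (-32).
Simplifying: h(y) = y^3 - y^2 - 32*y - 32.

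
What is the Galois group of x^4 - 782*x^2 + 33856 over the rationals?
Gal(K/Q) = Z/2Z (cyclic of order 2)

f factors as (x^2 - 736)(x^2 - 46), so the splitting field is K = Q(sqrt(736), sqrt(46)). The squarefree part of 736 is 46 and the squarefree part of 46 is also 46, so sqrt(736) and sqrt(46) are both rational multiples of sqrt(46). Hence Q(sqrt(736)) = Q(sqrt(46)) = Q(sqrt(46)), and the splitting field collapses to a single degree-2 extension with Galois group Z/2Z.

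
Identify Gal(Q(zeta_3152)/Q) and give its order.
|Gal(Q(zeta_3152)/Q)| = phi(3152) = 1568; group ≅ (Z/3152Z)^* ≅ Z/2Z × Z/4Z × Z/196Z

The n-th cyclotomic polynomial Φ_3152(x) is the minimal polynomial of zeta_3152 over Q and has degree phi(3152) = 1568. So Q(zeta_3152) is a degree-1568 Galois extension with Galois group (Z/3152Z)^*. By CRT, (Z/3152Z)^* ≅ (Z/16Z)^* × (Z/197Z)^*. Each prime-power unit group is (Z/16Z)^* ≅ Z/2Z × Z/4Z; (Z/197Z)^* ≅ Z/196Z. Hence Gal(Q(zeta_3152)/Q) ≅ Z/2Z × Z/4Z × Z/196Z.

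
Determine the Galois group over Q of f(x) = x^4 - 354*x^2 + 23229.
Gal(K/Q) = V_4 (Klein four-group, Z/2Z × Z/2Z)

f factors as (x^2 - 267)(x^2 - 87), so the splitting field is K = Q(sqrt(267), sqrt(87)). The elements 267, 87, 23229 are all non-squares in Q, so sqrt(267) and sqrt(87) generate independent quadratic extensions. Thus [K:Q] = 4 and Gal(K/Q) is generated by the two order-2 automorphisms sqrt(267) ↦ -sqrt(267) and sqrt(87) ↦ -sqrt(87), giving V_4.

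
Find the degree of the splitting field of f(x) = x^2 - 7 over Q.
[K:Q] = 2

The polynomial x^2 - 7 is irreducible over Q since 7 is not a perfect square. Its splitting field is Q(sqrt(7)), which has degree 2 over Q.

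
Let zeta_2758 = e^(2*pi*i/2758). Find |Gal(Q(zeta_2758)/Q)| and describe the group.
|Gal(Q(zeta_2758)/Q)| = phi(2758) = 1176; group ≅ (Z/2758Z)^* ≅ Z/6Z × Z/196Z

The n-th cyclotomic polynomial Φ_2758(x) is the minimal polynomial of zeta_2758 over Q and has degree phi(2758) = 1176. So Q(zeta_2758) is a degree-1176 Galois extension with Galois group (Z/2758Z)^*. By CRT, (Z/2758Z)^* ≅ (Z/2Z)^* × (Z/7Z)^* × (Z/197Z)^*. Each prime-power unit group is (Z/2Z)^* ≅ trivial group (order 1); (Z/7Z)^* ≅ Z/6Z; (Z/197Z)^* ≅ Z/196Z. Hence Gal(Q(zeta_2758)/Q) ≅ Z/6Z × Z/196Z.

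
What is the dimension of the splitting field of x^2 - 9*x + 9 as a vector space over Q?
[K:Q] = 2

The discriminant of x^2 + (-9)*x + (9) is b^2 - 4c = 81 - (36) = 45. Since 45 is not a perfect square in Q, the polynomial is irreducible over Q. Its two roots generate a degree-2 extension, so [K:Q] = 2.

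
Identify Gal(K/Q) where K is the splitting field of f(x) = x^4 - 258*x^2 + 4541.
Gal(K/Q) = V_4 (Klein four-group, Z/2Z × Z/2Z)

f factors as (x^2 - 239)(x^2 - 19), so the splitting field is K = Q(sqrt(239), sqrt(19)). The elements 239, 19, 4541 are all non-squares in Q, so sqrt(239) and sqrt(19) generate independent quadratic extensions. Thus [K:Q] = 4 and Gal(K/Q) is generated by the two order-2 automorphisms sqrt(239) ↦ -sqrt(239) and sqrt(19) ↦ -sqrt(19), giving V_4.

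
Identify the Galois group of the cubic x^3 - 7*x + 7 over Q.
Gal(K/Q) = A_3 (cyclic of order 3)

Compute the discriminant of x^3 + (0)*x^2 + (-7)*x + (7): Δ = 49. Since Δ is a perfect square (Δ = 7^2), the Galois group is contained in A_3. Irreducibility forces the group to be transitive on three roots, so Gal = A_3.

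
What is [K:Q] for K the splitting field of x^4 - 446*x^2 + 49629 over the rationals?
[K:Q] = 4

f factors as (x^2 - 233)(x^2 - 213); the splitting field is K = Q(sqrt(233), sqrt(213)). Since 233, 213, and 49629 are all non-squares in Q, the three subfields Q(sqrt(233)), Q(sqrt(213)), Q(sqrt(49629)) are distinct degree-2 extensions, so [K:Q] = 4 (Klein four Galois group).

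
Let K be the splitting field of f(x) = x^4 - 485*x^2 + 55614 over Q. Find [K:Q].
[K:Q] = 4

f factors as (x^2 - 186)(x^2 - 299); the splitting field is K = Q(sqrt(186), sqrt(299)). Since 186, 299, and 55614 are all non-squares in Q, the three subfields Q(sqrt(186)), Q(sqrt(299)), Q(sqrt(55614)) are distinct degree-2 extensions, so [K:Q] = 4 (Klein four Galois group).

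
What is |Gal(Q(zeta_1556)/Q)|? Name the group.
|Gal(Q(zeta_1556)/Q)| = phi(1556) = 776; group ≅ (Z/1556Z)^* ≅ Z/2Z × Z/388Z

The n-th cyclotomic polynomial Φ_1556(x) is the minimal polynomial of zeta_1556 over Q and has degree phi(1556) = 776. So Q(zeta_1556) is a degree-776 Galois extension with Galois group (Z/1556Z)^*. By CRT, (Z/1556Z)^* ≅ (Z/4Z)^* × (Z/389Z)^*. Each prime-power unit group is (Z/4Z)^* ≅ Z/2Z; (Z/389Z)^* ≅ Z/388Z. Hence Gal(Q(zeta_1556)/Q) ≅ Z/2Z × Z/388Z.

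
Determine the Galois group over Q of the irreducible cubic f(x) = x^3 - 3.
Gal(K/Q) = S_3 (symmetric group of order 6)

Compute the discriminant of x^3 + (0)*x^2 + (0)*x + (-3): Δ = -243. Since Δ is not a rational square, the Galois group is not contained in A_3; it must be the full S_3 (irreducibility of the cubic rules out anything smaller).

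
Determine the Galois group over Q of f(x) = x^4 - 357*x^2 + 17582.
Gal(K/Q) = V_4 (Klein four-group, Z/2Z × Z/2Z)

f factors as (x^2 - 59)(x^2 - 298), so the splitting field is K = Q(sqrt(59), sqrt(298)). The elements 59, 298, 17582 are all non-squares in Q, so sqrt(59) and sqrt(298) generate independent quadratic extensions. Thus [K:Q] = 4 and Gal(K/Q) is generated by the two order-2 automorphisms sqrt(59) ↦ -sqrt(59) and sqrt(298) ↦ -sqrt(298), giving V_4.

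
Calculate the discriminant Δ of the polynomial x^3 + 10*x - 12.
Δ = -7888

For a depressed cubic x^3 + p x + q the discriminant is Δ = -4 p^3 - 27 q^2 = -4*(10)^3 - 27*(-12)^2 = -4000 - 3888 = -7888.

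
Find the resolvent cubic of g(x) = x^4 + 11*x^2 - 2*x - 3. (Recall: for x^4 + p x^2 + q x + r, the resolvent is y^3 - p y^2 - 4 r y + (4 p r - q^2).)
h(y) = y^3 - 11*y^2 + 12*y - 136

Identify coefficients: p = 11, q = -2, r = -3.
Plug into h(y) = y^3 - p y^2 - 4 r y + (4 p r - q^2):
  h(y) = y^3 - (11) y^2 - 4*(-3) y + (4*(11)*(-3) - (-2)^2)
       = y^3 + (-11) y^2 + (12) y + (-136).
Simplifying: h(y) = y^3 - 11*y^2 + 12*y - 136.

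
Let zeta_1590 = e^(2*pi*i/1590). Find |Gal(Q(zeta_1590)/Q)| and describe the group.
|Gal(Q(zeta_1590)/Q)| = phi(1590) = 416; group ≅ (Z/1590Z)^* ≅ Z/2Z × Z/4Z × Z/52Z

The n-th cyclotomic polynomial Φ_1590(x) is the minimal polynomial of zeta_1590 over Q and has degree phi(1590) = 416. So Q(zeta_1590) is a degree-416 Galois extension with Galois group (Z/1590Z)^*. By CRT, (Z/1590Z)^* ≅ (Z/2Z)^* × (Z/3Z)^* × (Z/5Z)^* × (Z/53Z)^*. Each prime-power unit group is (Z/2Z)^* ≅ trivial group (order 1); (Z/3Z)^* ≅ Z/2Z; (Z/5Z)^* ≅ Z/4Z; (Z/53Z)^* ≅ Z/52Z. Hence Gal(Q(zeta_1590)/Q) ≅ Z/2Z × Z/4Z × Z/52Z.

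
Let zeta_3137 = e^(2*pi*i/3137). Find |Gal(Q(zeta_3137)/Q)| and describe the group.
|Gal(Q(zeta_3137)/Q)| = phi(3137) = 3136; group ≅ (Z/3137Z)^* ≅ Z/3136Z

The n-th cyclotomic polynomial Φ_3137(x) is the minimal polynomial of zeta_3137 over Q and has degree phi(3137) = 3136. So Q(zeta_3137) is a degree-3136 Galois extension with Galois group (Z/3137Z)^*. (Z/3137Z)^* is cyclic since 3137 is an odd prime power (or 4). Hence Gal(Q(zeta_3137)/Q) ≅ Z/3136Z.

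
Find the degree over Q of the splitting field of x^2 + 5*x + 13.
[K:Q] = 2

The discriminant of x^2 + (5)*x + (13) is b^2 - 4c = 25 - (52) = -27. Since -27 is not a perfect square in Q, the polynomial is irreducible over Q. Its two roots generate a degree-2 extension, so [K:Q] = 2.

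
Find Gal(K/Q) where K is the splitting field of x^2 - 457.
Gal(K/Q) = Z/2Z (cyclic of order 2)

x^2 - 457 is irreducible over Q since 457 is not a rational square. The splitting field Q(sqrt(457)) has degree 2 over Q, and its unique nontrivial automorphism is sqrt(457) ↦ -sqrt(457). Hence Gal(Q(sqrt(457))/Q) = Z/2Z.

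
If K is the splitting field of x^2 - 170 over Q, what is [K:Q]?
[K:Q] = 2

The polynomial x^2 - 170 is irreducible over Q since 170 is not a perfect square. Its splitting field is Q(sqrt(170)), which has degree 2 over Q.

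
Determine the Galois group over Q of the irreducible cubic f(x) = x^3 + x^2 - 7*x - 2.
Gal(K/Q) = S_3 (symmetric group of order 6)

Compute the discriminant of x^3 + (1)*x^2 + (-7)*x + (-2): Δ = 1573. Since Δ is not a rational square, the Galois group is not contained in A_3; it must be the full S_3 (irreducibility of the cubic rules out anything smaller).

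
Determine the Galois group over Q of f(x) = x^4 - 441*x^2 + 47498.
Gal(K/Q) = V_4 (Klein four-group, Z/2Z × Z/2Z)

f factors as (x^2 - 254)(x^2 - 187), so the splitting field is K = Q(sqrt(254), sqrt(187)). The elements 254, 187, 47498 are all non-squares in Q, so sqrt(254) and sqrt(187) generate independent quadratic extensions. Thus [K:Q] = 4 and Gal(K/Q) is generated by the two order-2 automorphisms sqrt(254) ↦ -sqrt(254) and sqrt(187) ↦ -sqrt(187), giving V_4.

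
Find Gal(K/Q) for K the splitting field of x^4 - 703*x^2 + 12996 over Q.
Gal(K/Q) = Z/2Z (cyclic of order 2)

f factors as (x^2 - 684)(x^2 - 19), so the splitting field is K = Q(sqrt(684), sqrt(19)). The squarefree part of 684 is 19 and the squarefree part of 19 is also 19, so sqrt(684) and sqrt(19) are both rational multiples of sqrt(19). Hence Q(sqrt(684)) = Q(sqrt(19)) = Q(sqrt(19)), and the splitting field collapses to a single degree-2 extension with Galois group Z/2Z.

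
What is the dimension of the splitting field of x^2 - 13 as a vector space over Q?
[K:Q] = 2

The discriminant of x^2 + (0)*x + (-13) is b^2 - 4c = 0 - (-52) = 52. Since 52 is not a perfect square in Q, the polynomial is irreducible over Q. Its two roots generate a degree-2 extension, so [K:Q] = 2.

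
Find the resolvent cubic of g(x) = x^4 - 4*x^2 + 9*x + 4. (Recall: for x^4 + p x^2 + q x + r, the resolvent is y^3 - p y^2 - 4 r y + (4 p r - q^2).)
h(y) = y^3 + 4*y^2 - 16*y - 145

Identify coefficients: p = -4, q = 9, r = 4.
Plug into h(y) = y^3 - p y^2 - 4 r y + (4 p r - q^2):
  h(y) = y^3 - (-4) y^2 - 4*(4) y + (4*(-4)*(4) - (9)^2)
       = y^3 + (4) y^2 + (-16) y + (-145).
Simplifying: h(y) = y^3 + 4*y^2 - 16*y - 145.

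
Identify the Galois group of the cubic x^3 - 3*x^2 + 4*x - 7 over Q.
Gal(K/Q) = S_3 (symmetric group of order 6)

Compute the discriminant of x^3 + (-3)*x^2 + (4)*x + (-7): Δ = -679. Since Δ is not a rational square, the Galois group is not contained in A_3; it must be the full S_3 (irreducibility of the cubic rules out anything smaller).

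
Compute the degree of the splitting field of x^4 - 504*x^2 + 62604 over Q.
[K:Q] = 4

f factors as (x^2 - 222)(x^2 - 282); the splitting field is K = Q(sqrt(222), sqrt(282)). Since 222, 282, and 62604 are all non-squares in Q, the three subfields Q(sqrt(222)), Q(sqrt(282)), Q(sqrt(62604)) are distinct degree-2 extensions, so [K:Q] = 4 (Klein four Galois group).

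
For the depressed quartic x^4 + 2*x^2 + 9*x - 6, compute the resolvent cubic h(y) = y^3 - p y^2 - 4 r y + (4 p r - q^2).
h(y) = y^3 - 2*y^2 + 24*y - 129

Identify coefficients: p = 2, q = 9, r = -6.
Plug into h(y) = y^3 - p y^2 - 4 r y + (4 p r - q^2):
  h(y) = y^3 - (2) y^2 - 4*(-6) y + (4*(2)*(-6) - (9)^2)
       = y^3 + (-2) y^2 + (24) y + (-129).
Simplifying: h(y) = y^3 - 2*y^2 + 24*y - 129.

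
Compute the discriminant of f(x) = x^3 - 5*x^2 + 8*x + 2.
Δ = -996

For x^3 + a x^2 + b x + c the discriminant is Δ = 18 a b c - 4 a^3 c + a^2 b^2 - 4 b^3 - 27 c^2.
Plug a = -5, b = 8, c = 2:
  18*(-5)*(8)*(2) - 4*(-5)^3*(2) + (-5)^2*(8)^2 - 4*(8)^3 - 27*(2)^2
  = -1440 + (1000) + 1600 + (-2048) + (-108)
  = -996.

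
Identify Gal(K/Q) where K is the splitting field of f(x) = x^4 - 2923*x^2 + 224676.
Gal(K/Q) = Z/2Z (cyclic of order 2)

f factors as (x^2 - 2844)(x^2 - 79), so the splitting field is K = Q(sqrt(2844), sqrt(79)). The squarefree part of 2844 is 79 and the squarefree part of 79 is also 79, so sqrt(2844) and sqrt(79) are both rational multiples of sqrt(79). Hence Q(sqrt(2844)) = Q(sqrt(79)) = Q(sqrt(79)), and the splitting field collapses to a single degree-2 extension with Galois group Z/2Z.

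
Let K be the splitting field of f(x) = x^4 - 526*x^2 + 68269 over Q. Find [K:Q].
[K:Q] = 4

f factors as (x^2 - 293)(x^2 - 233); the splitting field is K = Q(sqrt(293), sqrt(233)). Since 293, 233, and 68269 are all non-squares in Q, the three subfields Q(sqrt(293)), Q(sqrt(233)), Q(sqrt(68269)) are distinct degree-2 extensions, so [K:Q] = 4 (Klein four Galois group).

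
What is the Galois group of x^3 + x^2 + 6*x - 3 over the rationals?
Gal(K/Q) = S_3 (symmetric group of order 6)

Compute the discriminant of x^3 + (1)*x^2 + (6)*x + (-3): Δ = -1383. Since Δ is not a rational square, the Galois group is not contained in A_3; it must be the full S_3 (irreducibility of the cubic rules out anything smaller).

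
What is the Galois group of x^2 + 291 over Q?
Gal(K/Q) = Z/2Z (cyclic of order 2)

x^2 + 291 is irreducible over Q since -291 is not a rational square. The splitting field Q(sqrt(-291)) has degree 2 over Q, and its unique nontrivial automorphism is sqrt(-291) ↦ -sqrt(-291). Hence Gal(Q(sqrt(-291))/Q) = Z/2Z.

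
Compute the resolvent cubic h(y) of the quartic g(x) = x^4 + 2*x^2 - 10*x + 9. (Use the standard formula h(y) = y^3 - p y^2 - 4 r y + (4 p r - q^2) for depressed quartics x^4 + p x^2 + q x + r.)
h(y) = y^3 - 2*y^2 - 36*y - 28

Identify coefficients: p = 2, q = -10, r = 9.
Plug into h(y) = y^3 - p y^2 - 4 r y + (4 p r - q^2):
  h(y) = y^3 - (2) y^2 - 4*(9) y + (4*(2)*(9) - (-10)^2)
       = y^3 + (-2) y^2 + (-36) y + (-28).
Simplifying: h(y) = y^3 - 2*y^2 - 36*y - 28.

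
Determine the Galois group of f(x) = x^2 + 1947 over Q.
Gal(K/Q) = Z/2Z (cyclic of order 2)

x^2 + 1947 is irreducible over Q since -1947 is not a rational square. The splitting field Q(sqrt(-1947)) has degree 2 over Q, and its unique nontrivial automorphism is sqrt(-1947) ↦ -sqrt(-1947). Hence Gal(Q(sqrt(-1947))/Q) = Z/2Z.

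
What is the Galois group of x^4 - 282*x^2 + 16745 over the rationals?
Gal(K/Q) = V_4 (Klein four-group, Z/2Z × Z/2Z)

f factors as (x^2 - 197)(x^2 - 85), so the splitting field is K = Q(sqrt(197), sqrt(85)). The elements 197, 85, 16745 are all non-squares in Q, so sqrt(197) and sqrt(85) generate independent quadratic extensions. Thus [K:Q] = 4 and Gal(K/Q) is generated by the two order-2 automorphisms sqrt(197) ↦ -sqrt(197) and sqrt(85) ↦ -sqrt(85), giving V_4.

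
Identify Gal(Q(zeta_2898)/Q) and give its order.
|Gal(Q(zeta_2898)/Q)| = phi(2898) = 792; group ≅ (Z/2898Z)^* ≅ Z/6Z × Z/6Z × Z/22Z

The n-th cyclotomic polynomial Φ_2898(x) is the minimal polynomial of zeta_2898 over Q and has degree phi(2898) = 792. So Q(zeta_2898) is a degree-792 Galois extension with Galois group (Z/2898Z)^*. By CRT, (Z/2898Z)^* ≅ (Z/2Z)^* × (Z/9Z)^* × (Z/7Z)^* × (Z/23Z)^*. Each prime-power unit group is (Z/2Z)^* ≅ trivial group (order 1); (Z/9Z)^* ≅ Z/6Z; (Z/7Z)^* ≅ Z/6Z; (Z/23Z)^* ≅ Z/22Z. Hence Gal(Q(zeta_2898)/Q) ≅ Z/6Z × Z/6Z × Z/22Z.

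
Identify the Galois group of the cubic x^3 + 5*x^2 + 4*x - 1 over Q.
Gal(K/Q) = S_3 (symmetric group of order 6)

Compute the discriminant of x^3 + (5)*x^2 + (4)*x + (-1): Δ = 257. Since Δ is not a rational square, the Galois group is not contained in A_3; it must be the full S_3 (irreducibility of the cubic rules out anything smaller).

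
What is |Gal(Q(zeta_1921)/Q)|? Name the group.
|Gal(Q(zeta_1921)/Q)| = phi(1921) = 1792; group ≅ (Z/1921Z)^* ≅ Z/16Z × Z/112Z

The n-th cyclotomic polynomial Φ_1921(x) is the minimal polynomial of zeta_1921 over Q and has degree phi(1921) = 1792. So Q(zeta_1921) is a degree-1792 Galois extension with Galois group (Z/1921Z)^*. By CRT, (Z/1921Z)^* ≅ (Z/17Z)^* × (Z/113Z)^*. Each prime-power unit group is (Z/17Z)^* ≅ Z/16Z; (Z/113Z)^* ≅ Z/112Z. Hence Gal(Q(zeta_1921)/Q) ≅ Z/16Z × Z/112Z.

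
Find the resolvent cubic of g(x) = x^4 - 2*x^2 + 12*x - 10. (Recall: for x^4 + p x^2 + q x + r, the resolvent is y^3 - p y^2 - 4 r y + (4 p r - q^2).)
h(y) = y^3 + 2*y^2 + 40*y - 64

Identify coefficients: p = -2, q = 12, r = -10.
Plug into h(y) = y^3 - p y^2 - 4 r y + (4 p r - q^2):
  h(y) = y^3 - (-2) y^2 - 4*(-10) y + (4*(-2)*(-10) - (12)^2)
       = y^3 + (2) y^2 + (40) y + (-64).
Simplifying: h(y) = y^3 + 2*y^2 + 40*y - 64.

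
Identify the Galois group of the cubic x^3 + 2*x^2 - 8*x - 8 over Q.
Gal(K/Q) = A_3 (cyclic of order 3)

Compute the discriminant of x^3 + (2)*x^2 + (-8)*x + (-8): Δ = 3136. Since Δ is a perfect square (Δ = 56^2), the Galois group is contained in A_3. Irreducibility forces the group to be transitive on three roots, so Gal = A_3.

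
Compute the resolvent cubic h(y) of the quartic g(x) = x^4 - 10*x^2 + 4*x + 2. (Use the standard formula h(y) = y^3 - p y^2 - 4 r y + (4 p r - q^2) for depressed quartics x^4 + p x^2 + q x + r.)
h(y) = y^3 + 10*y^2 - 8*y - 96

Identify coefficients: p = -10, q = 4, r = 2.
Plug into h(y) = y^3 - p y^2 - 4 r y + (4 p r - q^2):
  h(y) = y^3 - (-10) y^2 - 4*(2) y + (4*(-10)*(2) - (4)^2)
       = y^3 + (10) y^2 + (-8) y + (-96).
Simplifying: h(y) = y^3 + 10*y^2 - 8*y - 96.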